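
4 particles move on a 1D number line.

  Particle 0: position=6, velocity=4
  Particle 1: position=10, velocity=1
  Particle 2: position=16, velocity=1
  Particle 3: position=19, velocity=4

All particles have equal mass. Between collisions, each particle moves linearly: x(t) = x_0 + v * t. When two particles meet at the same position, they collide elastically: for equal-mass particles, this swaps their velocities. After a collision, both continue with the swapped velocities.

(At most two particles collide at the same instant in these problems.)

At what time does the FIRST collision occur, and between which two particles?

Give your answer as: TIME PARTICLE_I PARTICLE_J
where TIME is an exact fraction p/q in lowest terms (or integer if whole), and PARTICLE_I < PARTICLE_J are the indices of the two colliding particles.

Answer: 4/3 0 1

Derivation:
Pair (0,1): pos 6,10 vel 4,1 -> gap=4, closing at 3/unit, collide at t=4/3
Pair (1,2): pos 10,16 vel 1,1 -> not approaching (rel speed 0 <= 0)
Pair (2,3): pos 16,19 vel 1,4 -> not approaching (rel speed -3 <= 0)
Earliest collision: t=4/3 between 0 and 1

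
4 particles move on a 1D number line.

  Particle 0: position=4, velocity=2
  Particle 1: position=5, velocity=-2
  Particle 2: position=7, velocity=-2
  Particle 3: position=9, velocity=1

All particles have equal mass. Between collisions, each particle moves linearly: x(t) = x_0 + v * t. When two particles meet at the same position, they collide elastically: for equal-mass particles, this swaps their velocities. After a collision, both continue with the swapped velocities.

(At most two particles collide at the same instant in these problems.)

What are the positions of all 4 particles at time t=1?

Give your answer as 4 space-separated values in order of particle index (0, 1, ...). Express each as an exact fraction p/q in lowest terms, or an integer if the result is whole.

Answer: 3 5 6 10

Derivation:
Collision at t=1/4: particles 0 and 1 swap velocities; positions: p0=9/2 p1=9/2 p2=13/2 p3=37/4; velocities now: v0=-2 v1=2 v2=-2 v3=1
Collision at t=3/4: particles 1 and 2 swap velocities; positions: p0=7/2 p1=11/2 p2=11/2 p3=39/4; velocities now: v0=-2 v1=-2 v2=2 v3=1
Advance to t=1 (no further collisions before then); velocities: v0=-2 v1=-2 v2=2 v3=1; positions = 3 5 6 10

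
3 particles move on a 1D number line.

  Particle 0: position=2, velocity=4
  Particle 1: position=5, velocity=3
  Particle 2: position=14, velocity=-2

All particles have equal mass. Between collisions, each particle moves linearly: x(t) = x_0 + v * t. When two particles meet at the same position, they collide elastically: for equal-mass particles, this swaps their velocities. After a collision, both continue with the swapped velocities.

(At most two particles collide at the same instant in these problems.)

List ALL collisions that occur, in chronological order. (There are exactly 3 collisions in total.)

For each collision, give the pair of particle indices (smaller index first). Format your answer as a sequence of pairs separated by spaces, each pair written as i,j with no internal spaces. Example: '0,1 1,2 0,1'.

Collision at t=9/5: particles 1 and 2 swap velocities; positions: p0=46/5 p1=52/5 p2=52/5; velocities now: v0=4 v1=-2 v2=3
Collision at t=2: particles 0 and 1 swap velocities; positions: p0=10 p1=10 p2=11; velocities now: v0=-2 v1=4 v2=3
Collision at t=3: particles 1 and 2 swap velocities; positions: p0=8 p1=14 p2=14; velocities now: v0=-2 v1=3 v2=4

Answer: 1,2 0,1 1,2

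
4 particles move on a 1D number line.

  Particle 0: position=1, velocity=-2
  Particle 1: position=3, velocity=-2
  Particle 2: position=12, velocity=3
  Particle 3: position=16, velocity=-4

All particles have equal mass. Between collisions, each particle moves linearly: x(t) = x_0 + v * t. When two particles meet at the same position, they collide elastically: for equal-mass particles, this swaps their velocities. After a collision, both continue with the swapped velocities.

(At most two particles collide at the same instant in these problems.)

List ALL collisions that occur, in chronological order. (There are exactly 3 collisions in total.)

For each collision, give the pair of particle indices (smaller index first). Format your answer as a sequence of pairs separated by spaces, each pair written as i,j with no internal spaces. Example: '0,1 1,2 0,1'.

Collision at t=4/7: particles 2 and 3 swap velocities; positions: p0=-1/7 p1=13/7 p2=96/7 p3=96/7; velocities now: v0=-2 v1=-2 v2=-4 v3=3
Collision at t=13/2: particles 1 and 2 swap velocities; positions: p0=-12 p1=-10 p2=-10 p3=63/2; velocities now: v0=-2 v1=-4 v2=-2 v3=3
Collision at t=15/2: particles 0 and 1 swap velocities; positions: p0=-14 p1=-14 p2=-12 p3=69/2; velocities now: v0=-4 v1=-2 v2=-2 v3=3

Answer: 2,3 1,2 0,1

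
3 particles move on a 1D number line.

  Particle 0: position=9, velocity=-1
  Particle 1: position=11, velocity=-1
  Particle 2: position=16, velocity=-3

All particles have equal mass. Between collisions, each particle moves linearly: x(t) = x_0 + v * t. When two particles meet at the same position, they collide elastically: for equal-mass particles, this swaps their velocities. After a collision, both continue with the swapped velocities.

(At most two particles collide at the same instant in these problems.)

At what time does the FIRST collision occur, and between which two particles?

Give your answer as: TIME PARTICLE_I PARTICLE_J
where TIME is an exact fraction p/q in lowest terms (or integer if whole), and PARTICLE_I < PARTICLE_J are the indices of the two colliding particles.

Answer: 5/2 1 2

Derivation:
Pair (0,1): pos 9,11 vel -1,-1 -> not approaching (rel speed 0 <= 0)
Pair (1,2): pos 11,16 vel -1,-3 -> gap=5, closing at 2/unit, collide at t=5/2
Earliest collision: t=5/2 between 1 and 2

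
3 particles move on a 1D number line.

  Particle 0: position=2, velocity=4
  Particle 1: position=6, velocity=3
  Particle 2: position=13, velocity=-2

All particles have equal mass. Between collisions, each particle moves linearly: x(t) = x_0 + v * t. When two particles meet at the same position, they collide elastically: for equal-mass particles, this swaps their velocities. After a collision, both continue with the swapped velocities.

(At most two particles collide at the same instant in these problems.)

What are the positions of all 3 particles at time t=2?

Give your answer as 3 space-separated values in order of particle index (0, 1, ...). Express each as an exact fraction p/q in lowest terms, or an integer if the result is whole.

Answer: 9 10 12

Derivation:
Collision at t=7/5: particles 1 and 2 swap velocities; positions: p0=38/5 p1=51/5 p2=51/5; velocities now: v0=4 v1=-2 v2=3
Collision at t=11/6: particles 0 and 1 swap velocities; positions: p0=28/3 p1=28/3 p2=23/2; velocities now: v0=-2 v1=4 v2=3
Advance to t=2 (no further collisions before then); velocities: v0=-2 v1=4 v2=3; positions = 9 10 12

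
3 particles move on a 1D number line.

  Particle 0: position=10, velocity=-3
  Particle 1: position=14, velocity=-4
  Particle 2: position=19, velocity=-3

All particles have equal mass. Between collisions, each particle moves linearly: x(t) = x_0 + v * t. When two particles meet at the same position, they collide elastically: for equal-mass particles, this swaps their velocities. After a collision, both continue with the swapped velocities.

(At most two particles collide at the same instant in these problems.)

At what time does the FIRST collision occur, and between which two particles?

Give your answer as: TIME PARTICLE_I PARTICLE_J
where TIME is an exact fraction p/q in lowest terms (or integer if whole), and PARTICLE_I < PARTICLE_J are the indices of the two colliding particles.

Pair (0,1): pos 10,14 vel -3,-4 -> gap=4, closing at 1/unit, collide at t=4
Pair (1,2): pos 14,19 vel -4,-3 -> not approaching (rel speed -1 <= 0)
Earliest collision: t=4 between 0 and 1

Answer: 4 0 1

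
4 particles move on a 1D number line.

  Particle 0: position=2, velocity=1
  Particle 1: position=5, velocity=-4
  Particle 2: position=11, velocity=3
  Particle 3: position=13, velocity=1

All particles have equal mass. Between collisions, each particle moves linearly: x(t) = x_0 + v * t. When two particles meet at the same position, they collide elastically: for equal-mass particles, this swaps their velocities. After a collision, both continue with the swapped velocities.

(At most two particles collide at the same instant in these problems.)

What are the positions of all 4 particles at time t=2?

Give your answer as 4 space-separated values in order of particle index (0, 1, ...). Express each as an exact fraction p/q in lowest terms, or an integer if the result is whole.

Answer: -3 4 15 17

Derivation:
Collision at t=3/5: particles 0 and 1 swap velocities; positions: p0=13/5 p1=13/5 p2=64/5 p3=68/5; velocities now: v0=-4 v1=1 v2=3 v3=1
Collision at t=1: particles 2 and 3 swap velocities; positions: p0=1 p1=3 p2=14 p3=14; velocities now: v0=-4 v1=1 v2=1 v3=3
Advance to t=2 (no further collisions before then); velocities: v0=-4 v1=1 v2=1 v3=3; positions = -3 4 15 17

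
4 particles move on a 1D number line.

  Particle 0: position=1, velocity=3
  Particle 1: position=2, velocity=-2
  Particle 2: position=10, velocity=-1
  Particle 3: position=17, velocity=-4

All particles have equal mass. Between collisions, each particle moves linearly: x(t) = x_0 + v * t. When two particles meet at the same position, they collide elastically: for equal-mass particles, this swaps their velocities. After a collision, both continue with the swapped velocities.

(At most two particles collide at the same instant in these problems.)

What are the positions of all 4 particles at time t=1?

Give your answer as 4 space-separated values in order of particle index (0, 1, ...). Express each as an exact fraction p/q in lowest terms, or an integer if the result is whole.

Answer: 0 4 9 13

Derivation:
Collision at t=1/5: particles 0 and 1 swap velocities; positions: p0=8/5 p1=8/5 p2=49/5 p3=81/5; velocities now: v0=-2 v1=3 v2=-1 v3=-4
Advance to t=1 (no further collisions before then); velocities: v0=-2 v1=3 v2=-1 v3=-4; positions = 0 4 9 13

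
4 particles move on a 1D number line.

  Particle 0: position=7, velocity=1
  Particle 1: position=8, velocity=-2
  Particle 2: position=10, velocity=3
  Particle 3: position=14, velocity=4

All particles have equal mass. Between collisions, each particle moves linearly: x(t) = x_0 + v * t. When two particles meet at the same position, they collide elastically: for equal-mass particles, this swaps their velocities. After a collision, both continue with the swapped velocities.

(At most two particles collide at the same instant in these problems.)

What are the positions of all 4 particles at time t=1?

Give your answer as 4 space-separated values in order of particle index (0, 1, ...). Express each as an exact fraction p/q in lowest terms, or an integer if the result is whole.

Collision at t=1/3: particles 0 and 1 swap velocities; positions: p0=22/3 p1=22/3 p2=11 p3=46/3; velocities now: v0=-2 v1=1 v2=3 v3=4
Advance to t=1 (no further collisions before then); velocities: v0=-2 v1=1 v2=3 v3=4; positions = 6 8 13 18

Answer: 6 8 13 18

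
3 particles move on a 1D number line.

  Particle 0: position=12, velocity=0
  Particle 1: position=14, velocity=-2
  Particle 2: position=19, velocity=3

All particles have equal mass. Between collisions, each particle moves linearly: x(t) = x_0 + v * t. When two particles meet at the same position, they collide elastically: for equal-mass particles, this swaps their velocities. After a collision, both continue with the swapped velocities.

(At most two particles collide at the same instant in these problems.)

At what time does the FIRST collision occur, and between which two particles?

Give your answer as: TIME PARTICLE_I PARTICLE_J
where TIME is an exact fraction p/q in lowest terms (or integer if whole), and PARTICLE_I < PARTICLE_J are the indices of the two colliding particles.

Pair (0,1): pos 12,14 vel 0,-2 -> gap=2, closing at 2/unit, collide at t=1
Pair (1,2): pos 14,19 vel -2,3 -> not approaching (rel speed -5 <= 0)
Earliest collision: t=1 between 0 and 1

Answer: 1 0 1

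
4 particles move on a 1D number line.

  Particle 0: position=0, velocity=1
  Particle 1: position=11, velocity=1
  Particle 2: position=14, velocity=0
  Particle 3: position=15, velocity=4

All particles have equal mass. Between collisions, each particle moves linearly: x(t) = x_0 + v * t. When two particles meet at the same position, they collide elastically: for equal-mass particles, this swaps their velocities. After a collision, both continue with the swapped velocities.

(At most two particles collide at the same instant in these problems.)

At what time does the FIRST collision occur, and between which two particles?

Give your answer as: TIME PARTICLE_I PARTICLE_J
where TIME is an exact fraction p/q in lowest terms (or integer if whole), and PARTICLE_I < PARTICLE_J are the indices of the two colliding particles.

Pair (0,1): pos 0,11 vel 1,1 -> not approaching (rel speed 0 <= 0)
Pair (1,2): pos 11,14 vel 1,0 -> gap=3, closing at 1/unit, collide at t=3
Pair (2,3): pos 14,15 vel 0,4 -> not approaching (rel speed -4 <= 0)
Earliest collision: t=3 between 1 and 2

Answer: 3 1 2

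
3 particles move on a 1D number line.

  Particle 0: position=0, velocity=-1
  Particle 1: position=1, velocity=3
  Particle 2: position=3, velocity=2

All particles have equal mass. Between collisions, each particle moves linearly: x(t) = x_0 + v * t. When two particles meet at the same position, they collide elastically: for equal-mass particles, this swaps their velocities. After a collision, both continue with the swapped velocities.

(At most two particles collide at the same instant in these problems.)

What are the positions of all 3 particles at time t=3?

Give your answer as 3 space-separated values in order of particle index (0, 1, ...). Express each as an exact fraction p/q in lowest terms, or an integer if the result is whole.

Answer: -3 9 10

Derivation:
Collision at t=2: particles 1 and 2 swap velocities; positions: p0=-2 p1=7 p2=7; velocities now: v0=-1 v1=2 v2=3
Advance to t=3 (no further collisions before then); velocities: v0=-1 v1=2 v2=3; positions = -3 9 10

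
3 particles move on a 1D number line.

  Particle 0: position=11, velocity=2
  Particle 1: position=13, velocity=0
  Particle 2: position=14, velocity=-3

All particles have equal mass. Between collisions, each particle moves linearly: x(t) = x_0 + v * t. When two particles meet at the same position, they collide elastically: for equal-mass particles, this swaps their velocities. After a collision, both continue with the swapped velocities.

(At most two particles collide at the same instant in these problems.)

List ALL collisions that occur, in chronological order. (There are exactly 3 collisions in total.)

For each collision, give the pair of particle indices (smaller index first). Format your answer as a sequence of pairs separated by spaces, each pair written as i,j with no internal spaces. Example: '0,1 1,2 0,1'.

Answer: 1,2 0,1 1,2

Derivation:
Collision at t=1/3: particles 1 and 2 swap velocities; positions: p0=35/3 p1=13 p2=13; velocities now: v0=2 v1=-3 v2=0
Collision at t=3/5: particles 0 and 1 swap velocities; positions: p0=61/5 p1=61/5 p2=13; velocities now: v0=-3 v1=2 v2=0
Collision at t=1: particles 1 and 2 swap velocities; positions: p0=11 p1=13 p2=13; velocities now: v0=-3 v1=0 v2=2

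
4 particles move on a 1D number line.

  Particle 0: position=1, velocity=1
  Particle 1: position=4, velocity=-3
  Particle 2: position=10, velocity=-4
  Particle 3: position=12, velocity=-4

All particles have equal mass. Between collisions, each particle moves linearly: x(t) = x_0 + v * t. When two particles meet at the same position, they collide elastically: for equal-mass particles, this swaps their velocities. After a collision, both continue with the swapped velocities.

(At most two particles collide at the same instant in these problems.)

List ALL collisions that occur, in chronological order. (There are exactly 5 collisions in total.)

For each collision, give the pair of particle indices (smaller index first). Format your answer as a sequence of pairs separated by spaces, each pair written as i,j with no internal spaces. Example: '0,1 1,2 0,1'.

Answer: 0,1 1,2 2,3 0,1 1,2

Derivation:
Collision at t=3/4: particles 0 and 1 swap velocities; positions: p0=7/4 p1=7/4 p2=7 p3=9; velocities now: v0=-3 v1=1 v2=-4 v3=-4
Collision at t=9/5: particles 1 and 2 swap velocities; positions: p0=-7/5 p1=14/5 p2=14/5 p3=24/5; velocities now: v0=-3 v1=-4 v2=1 v3=-4
Collision at t=11/5: particles 2 and 3 swap velocities; positions: p0=-13/5 p1=6/5 p2=16/5 p3=16/5; velocities now: v0=-3 v1=-4 v2=-4 v3=1
Collision at t=6: particles 0 and 1 swap velocities; positions: p0=-14 p1=-14 p2=-12 p3=7; velocities now: v0=-4 v1=-3 v2=-4 v3=1
Collision at t=8: particles 1 and 2 swap velocities; positions: p0=-22 p1=-20 p2=-20 p3=9; velocities now: v0=-4 v1=-4 v2=-3 v3=1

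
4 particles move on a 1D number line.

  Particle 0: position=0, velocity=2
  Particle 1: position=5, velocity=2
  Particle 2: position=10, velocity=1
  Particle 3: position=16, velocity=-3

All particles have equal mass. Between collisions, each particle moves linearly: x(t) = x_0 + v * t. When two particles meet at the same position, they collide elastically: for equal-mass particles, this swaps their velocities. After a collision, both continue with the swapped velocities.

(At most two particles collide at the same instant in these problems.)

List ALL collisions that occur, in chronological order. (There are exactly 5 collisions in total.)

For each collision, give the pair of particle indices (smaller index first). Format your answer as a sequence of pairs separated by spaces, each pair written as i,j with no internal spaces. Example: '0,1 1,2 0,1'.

Answer: 2,3 1,2 0,1 2,3 1,2

Derivation:
Collision at t=3/2: particles 2 and 3 swap velocities; positions: p0=3 p1=8 p2=23/2 p3=23/2; velocities now: v0=2 v1=2 v2=-3 v3=1
Collision at t=11/5: particles 1 and 2 swap velocities; positions: p0=22/5 p1=47/5 p2=47/5 p3=61/5; velocities now: v0=2 v1=-3 v2=2 v3=1
Collision at t=16/5: particles 0 and 1 swap velocities; positions: p0=32/5 p1=32/5 p2=57/5 p3=66/5; velocities now: v0=-3 v1=2 v2=2 v3=1
Collision at t=5: particles 2 and 3 swap velocities; positions: p0=1 p1=10 p2=15 p3=15; velocities now: v0=-3 v1=2 v2=1 v3=2
Collision at t=10: particles 1 and 2 swap velocities; positions: p0=-14 p1=20 p2=20 p3=25; velocities now: v0=-3 v1=1 v2=2 v3=2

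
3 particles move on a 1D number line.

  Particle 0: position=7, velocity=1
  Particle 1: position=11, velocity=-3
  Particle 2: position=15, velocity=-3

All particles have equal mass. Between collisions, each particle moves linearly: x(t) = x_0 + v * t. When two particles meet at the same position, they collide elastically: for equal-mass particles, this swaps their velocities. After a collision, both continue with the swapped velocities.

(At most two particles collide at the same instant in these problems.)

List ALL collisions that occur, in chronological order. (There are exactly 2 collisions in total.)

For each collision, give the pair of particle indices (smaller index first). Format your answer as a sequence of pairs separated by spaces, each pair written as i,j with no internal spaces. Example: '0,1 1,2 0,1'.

Answer: 0,1 1,2

Derivation:
Collision at t=1: particles 0 and 1 swap velocities; positions: p0=8 p1=8 p2=12; velocities now: v0=-3 v1=1 v2=-3
Collision at t=2: particles 1 and 2 swap velocities; positions: p0=5 p1=9 p2=9; velocities now: v0=-3 v1=-3 v2=1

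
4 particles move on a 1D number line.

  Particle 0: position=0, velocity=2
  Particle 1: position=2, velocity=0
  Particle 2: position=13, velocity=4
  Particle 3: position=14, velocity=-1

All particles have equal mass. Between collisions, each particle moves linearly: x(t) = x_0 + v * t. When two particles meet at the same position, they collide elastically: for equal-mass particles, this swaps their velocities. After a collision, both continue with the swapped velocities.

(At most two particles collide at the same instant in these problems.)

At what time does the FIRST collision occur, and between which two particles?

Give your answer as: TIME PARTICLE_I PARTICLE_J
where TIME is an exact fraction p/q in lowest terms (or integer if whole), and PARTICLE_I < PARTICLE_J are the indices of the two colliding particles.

Answer: 1/5 2 3

Derivation:
Pair (0,1): pos 0,2 vel 2,0 -> gap=2, closing at 2/unit, collide at t=1
Pair (1,2): pos 2,13 vel 0,4 -> not approaching (rel speed -4 <= 0)
Pair (2,3): pos 13,14 vel 4,-1 -> gap=1, closing at 5/unit, collide at t=1/5
Earliest collision: t=1/5 between 2 and 3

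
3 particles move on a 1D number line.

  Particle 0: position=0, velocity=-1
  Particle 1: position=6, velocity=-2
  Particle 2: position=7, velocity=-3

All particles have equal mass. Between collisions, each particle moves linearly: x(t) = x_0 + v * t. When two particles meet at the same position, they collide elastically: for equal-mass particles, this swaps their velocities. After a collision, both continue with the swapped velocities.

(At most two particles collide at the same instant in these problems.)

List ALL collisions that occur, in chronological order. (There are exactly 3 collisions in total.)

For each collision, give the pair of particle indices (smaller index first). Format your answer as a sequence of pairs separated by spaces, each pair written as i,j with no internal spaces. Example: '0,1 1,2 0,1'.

Collision at t=1: particles 1 and 2 swap velocities; positions: p0=-1 p1=4 p2=4; velocities now: v0=-1 v1=-3 v2=-2
Collision at t=7/2: particles 0 and 1 swap velocities; positions: p0=-7/2 p1=-7/2 p2=-1; velocities now: v0=-3 v1=-1 v2=-2
Collision at t=6: particles 1 and 2 swap velocities; positions: p0=-11 p1=-6 p2=-6; velocities now: v0=-3 v1=-2 v2=-1

Answer: 1,2 0,1 1,2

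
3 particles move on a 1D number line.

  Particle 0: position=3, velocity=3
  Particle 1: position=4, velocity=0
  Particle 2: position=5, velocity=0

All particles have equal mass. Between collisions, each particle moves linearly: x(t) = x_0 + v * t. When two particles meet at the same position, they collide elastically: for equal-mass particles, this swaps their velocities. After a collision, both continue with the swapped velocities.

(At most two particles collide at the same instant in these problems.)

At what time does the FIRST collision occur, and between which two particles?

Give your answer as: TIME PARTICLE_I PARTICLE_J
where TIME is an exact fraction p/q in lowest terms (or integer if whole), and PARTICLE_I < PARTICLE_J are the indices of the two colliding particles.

Answer: 1/3 0 1

Derivation:
Pair (0,1): pos 3,4 vel 3,0 -> gap=1, closing at 3/unit, collide at t=1/3
Pair (1,2): pos 4,5 vel 0,0 -> not approaching (rel speed 0 <= 0)
Earliest collision: t=1/3 between 0 and 1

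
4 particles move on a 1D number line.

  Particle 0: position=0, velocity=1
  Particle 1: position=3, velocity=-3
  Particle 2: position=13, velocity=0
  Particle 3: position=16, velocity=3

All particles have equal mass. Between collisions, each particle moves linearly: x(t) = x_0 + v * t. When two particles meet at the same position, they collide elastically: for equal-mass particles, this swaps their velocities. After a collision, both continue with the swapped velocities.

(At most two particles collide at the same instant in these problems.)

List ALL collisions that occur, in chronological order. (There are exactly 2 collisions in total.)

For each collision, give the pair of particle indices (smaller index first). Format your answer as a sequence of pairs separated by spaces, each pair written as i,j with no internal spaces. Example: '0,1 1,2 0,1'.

Collision at t=3/4: particles 0 and 1 swap velocities; positions: p0=3/4 p1=3/4 p2=13 p3=73/4; velocities now: v0=-3 v1=1 v2=0 v3=3
Collision at t=13: particles 1 and 2 swap velocities; positions: p0=-36 p1=13 p2=13 p3=55; velocities now: v0=-3 v1=0 v2=1 v3=3

Answer: 0,1 1,2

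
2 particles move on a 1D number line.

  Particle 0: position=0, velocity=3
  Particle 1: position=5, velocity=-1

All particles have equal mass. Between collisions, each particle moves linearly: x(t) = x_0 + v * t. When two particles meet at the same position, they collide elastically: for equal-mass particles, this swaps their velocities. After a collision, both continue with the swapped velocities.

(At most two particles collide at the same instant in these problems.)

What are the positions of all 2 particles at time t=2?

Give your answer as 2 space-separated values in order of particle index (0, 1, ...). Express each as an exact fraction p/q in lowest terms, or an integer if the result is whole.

Answer: 3 6

Derivation:
Collision at t=5/4: particles 0 and 1 swap velocities; positions: p0=15/4 p1=15/4; velocities now: v0=-1 v1=3
Advance to t=2 (no further collisions before then); velocities: v0=-1 v1=3; positions = 3 6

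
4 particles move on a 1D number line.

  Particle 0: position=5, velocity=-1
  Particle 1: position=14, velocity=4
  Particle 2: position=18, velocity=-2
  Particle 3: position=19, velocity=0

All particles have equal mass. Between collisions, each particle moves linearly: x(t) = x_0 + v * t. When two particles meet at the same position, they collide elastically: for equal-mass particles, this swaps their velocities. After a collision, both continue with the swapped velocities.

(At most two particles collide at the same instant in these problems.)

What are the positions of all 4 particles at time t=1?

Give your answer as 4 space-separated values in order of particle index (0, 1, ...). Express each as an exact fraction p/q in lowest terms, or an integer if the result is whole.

Answer: 4 16 18 19

Derivation:
Collision at t=2/3: particles 1 and 2 swap velocities; positions: p0=13/3 p1=50/3 p2=50/3 p3=19; velocities now: v0=-1 v1=-2 v2=4 v3=0
Advance to t=1 (no further collisions before then); velocities: v0=-1 v1=-2 v2=4 v3=0; positions = 4 16 18 19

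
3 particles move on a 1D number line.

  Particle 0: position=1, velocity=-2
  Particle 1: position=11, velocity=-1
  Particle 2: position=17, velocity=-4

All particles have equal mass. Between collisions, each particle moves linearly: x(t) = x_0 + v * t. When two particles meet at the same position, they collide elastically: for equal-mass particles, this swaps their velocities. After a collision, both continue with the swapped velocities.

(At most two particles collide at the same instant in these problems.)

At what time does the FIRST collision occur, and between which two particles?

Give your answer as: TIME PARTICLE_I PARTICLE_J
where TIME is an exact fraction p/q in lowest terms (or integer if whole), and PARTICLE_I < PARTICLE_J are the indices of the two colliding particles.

Pair (0,1): pos 1,11 vel -2,-1 -> not approaching (rel speed -1 <= 0)
Pair (1,2): pos 11,17 vel -1,-4 -> gap=6, closing at 3/unit, collide at t=2
Earliest collision: t=2 between 1 and 2

Answer: 2 1 2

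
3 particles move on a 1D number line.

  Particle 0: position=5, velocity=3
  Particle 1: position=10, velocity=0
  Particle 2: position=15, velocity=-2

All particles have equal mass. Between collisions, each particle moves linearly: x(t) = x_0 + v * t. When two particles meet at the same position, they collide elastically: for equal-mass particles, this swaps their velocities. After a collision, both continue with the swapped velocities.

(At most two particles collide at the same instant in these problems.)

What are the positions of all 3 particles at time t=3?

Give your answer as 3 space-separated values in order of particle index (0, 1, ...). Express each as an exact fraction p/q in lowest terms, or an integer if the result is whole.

Answer: 9 10 14

Derivation:
Collision at t=5/3: particles 0 and 1 swap velocities; positions: p0=10 p1=10 p2=35/3; velocities now: v0=0 v1=3 v2=-2
Collision at t=2: particles 1 and 2 swap velocities; positions: p0=10 p1=11 p2=11; velocities now: v0=0 v1=-2 v2=3
Collision at t=5/2: particles 0 and 1 swap velocities; positions: p0=10 p1=10 p2=25/2; velocities now: v0=-2 v1=0 v2=3
Advance to t=3 (no further collisions before then); velocities: v0=-2 v1=0 v2=3; positions = 9 10 14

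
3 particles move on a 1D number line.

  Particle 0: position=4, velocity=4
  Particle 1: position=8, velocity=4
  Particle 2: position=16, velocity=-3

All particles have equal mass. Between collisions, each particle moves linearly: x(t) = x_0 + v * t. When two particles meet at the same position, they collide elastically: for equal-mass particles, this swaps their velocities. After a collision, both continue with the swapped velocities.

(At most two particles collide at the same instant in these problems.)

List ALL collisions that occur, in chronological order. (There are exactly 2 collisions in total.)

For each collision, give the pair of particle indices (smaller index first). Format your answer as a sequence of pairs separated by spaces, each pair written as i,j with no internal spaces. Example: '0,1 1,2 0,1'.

Answer: 1,2 0,1

Derivation:
Collision at t=8/7: particles 1 and 2 swap velocities; positions: p0=60/7 p1=88/7 p2=88/7; velocities now: v0=4 v1=-3 v2=4
Collision at t=12/7: particles 0 and 1 swap velocities; positions: p0=76/7 p1=76/7 p2=104/7; velocities now: v0=-3 v1=4 v2=4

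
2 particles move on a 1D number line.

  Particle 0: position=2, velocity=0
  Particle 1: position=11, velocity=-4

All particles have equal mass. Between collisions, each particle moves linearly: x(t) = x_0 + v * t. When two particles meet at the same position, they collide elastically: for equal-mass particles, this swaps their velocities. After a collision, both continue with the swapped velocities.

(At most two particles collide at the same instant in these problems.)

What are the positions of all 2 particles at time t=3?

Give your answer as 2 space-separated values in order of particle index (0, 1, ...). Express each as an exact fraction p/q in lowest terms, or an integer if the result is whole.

Collision at t=9/4: particles 0 and 1 swap velocities; positions: p0=2 p1=2; velocities now: v0=-4 v1=0
Advance to t=3 (no further collisions before then); velocities: v0=-4 v1=0; positions = -1 2

Answer: -1 2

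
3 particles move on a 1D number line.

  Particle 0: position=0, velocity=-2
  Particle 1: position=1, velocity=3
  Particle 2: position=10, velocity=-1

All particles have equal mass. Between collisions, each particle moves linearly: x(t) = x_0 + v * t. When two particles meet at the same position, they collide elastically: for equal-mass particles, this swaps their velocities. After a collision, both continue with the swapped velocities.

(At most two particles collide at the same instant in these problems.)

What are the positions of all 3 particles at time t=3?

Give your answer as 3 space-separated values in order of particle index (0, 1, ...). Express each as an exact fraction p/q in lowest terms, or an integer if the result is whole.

Collision at t=9/4: particles 1 and 2 swap velocities; positions: p0=-9/2 p1=31/4 p2=31/4; velocities now: v0=-2 v1=-1 v2=3
Advance to t=3 (no further collisions before then); velocities: v0=-2 v1=-1 v2=3; positions = -6 7 10

Answer: -6 7 10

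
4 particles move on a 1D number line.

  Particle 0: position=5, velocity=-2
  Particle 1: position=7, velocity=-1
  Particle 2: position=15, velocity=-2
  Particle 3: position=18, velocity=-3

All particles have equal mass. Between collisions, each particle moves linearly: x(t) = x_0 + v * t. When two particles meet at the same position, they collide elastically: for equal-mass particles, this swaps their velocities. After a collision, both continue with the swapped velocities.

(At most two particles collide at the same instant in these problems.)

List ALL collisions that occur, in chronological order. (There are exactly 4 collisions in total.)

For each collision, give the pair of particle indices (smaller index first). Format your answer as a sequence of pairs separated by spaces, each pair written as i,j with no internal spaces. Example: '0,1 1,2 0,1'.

Answer: 2,3 1,2 2,3 0,1

Derivation:
Collision at t=3: particles 2 and 3 swap velocities; positions: p0=-1 p1=4 p2=9 p3=9; velocities now: v0=-2 v1=-1 v2=-3 v3=-2
Collision at t=11/2: particles 1 and 2 swap velocities; positions: p0=-6 p1=3/2 p2=3/2 p3=4; velocities now: v0=-2 v1=-3 v2=-1 v3=-2
Collision at t=8: particles 2 and 3 swap velocities; positions: p0=-11 p1=-6 p2=-1 p3=-1; velocities now: v0=-2 v1=-3 v2=-2 v3=-1
Collision at t=13: particles 0 and 1 swap velocities; positions: p0=-21 p1=-21 p2=-11 p3=-6; velocities now: v0=-3 v1=-2 v2=-2 v3=-1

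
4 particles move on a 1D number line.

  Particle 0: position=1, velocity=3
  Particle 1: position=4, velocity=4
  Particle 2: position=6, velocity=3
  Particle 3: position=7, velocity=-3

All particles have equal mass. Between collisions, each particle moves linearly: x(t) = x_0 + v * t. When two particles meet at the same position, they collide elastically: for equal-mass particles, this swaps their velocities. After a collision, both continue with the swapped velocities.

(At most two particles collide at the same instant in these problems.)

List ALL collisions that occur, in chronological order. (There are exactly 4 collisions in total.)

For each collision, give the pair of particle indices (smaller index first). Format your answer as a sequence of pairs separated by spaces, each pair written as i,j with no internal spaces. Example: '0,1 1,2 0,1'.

Collision at t=1/6: particles 2 and 3 swap velocities; positions: p0=3/2 p1=14/3 p2=13/2 p3=13/2; velocities now: v0=3 v1=4 v2=-3 v3=3
Collision at t=3/7: particles 1 and 2 swap velocities; positions: p0=16/7 p1=40/7 p2=40/7 p3=51/7; velocities now: v0=3 v1=-3 v2=4 v3=3
Collision at t=1: particles 0 and 1 swap velocities; positions: p0=4 p1=4 p2=8 p3=9; velocities now: v0=-3 v1=3 v2=4 v3=3
Collision at t=2: particles 2 and 3 swap velocities; positions: p0=1 p1=7 p2=12 p3=12; velocities now: v0=-3 v1=3 v2=3 v3=4

Answer: 2,3 1,2 0,1 2,3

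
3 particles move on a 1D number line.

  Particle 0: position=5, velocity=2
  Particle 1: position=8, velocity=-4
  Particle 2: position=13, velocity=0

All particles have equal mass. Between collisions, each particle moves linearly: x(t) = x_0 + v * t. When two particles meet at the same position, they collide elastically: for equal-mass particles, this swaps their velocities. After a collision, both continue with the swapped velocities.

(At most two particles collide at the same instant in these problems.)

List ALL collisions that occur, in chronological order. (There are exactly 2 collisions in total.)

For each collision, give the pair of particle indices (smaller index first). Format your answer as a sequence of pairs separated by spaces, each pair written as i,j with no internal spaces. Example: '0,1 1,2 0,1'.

Collision at t=1/2: particles 0 and 1 swap velocities; positions: p0=6 p1=6 p2=13; velocities now: v0=-4 v1=2 v2=0
Collision at t=4: particles 1 and 2 swap velocities; positions: p0=-8 p1=13 p2=13; velocities now: v0=-4 v1=0 v2=2

Answer: 0,1 1,2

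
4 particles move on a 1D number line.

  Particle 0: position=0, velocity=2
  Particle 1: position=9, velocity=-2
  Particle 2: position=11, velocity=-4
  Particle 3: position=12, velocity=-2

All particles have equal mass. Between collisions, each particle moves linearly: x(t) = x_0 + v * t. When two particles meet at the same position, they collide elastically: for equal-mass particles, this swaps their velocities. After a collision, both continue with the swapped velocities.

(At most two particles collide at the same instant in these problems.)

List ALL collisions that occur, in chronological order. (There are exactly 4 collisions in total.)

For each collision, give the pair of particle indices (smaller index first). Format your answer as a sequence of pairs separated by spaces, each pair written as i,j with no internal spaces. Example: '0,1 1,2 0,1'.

Answer: 1,2 0,1 1,2 2,3

Derivation:
Collision at t=1: particles 1 and 2 swap velocities; positions: p0=2 p1=7 p2=7 p3=10; velocities now: v0=2 v1=-4 v2=-2 v3=-2
Collision at t=11/6: particles 0 and 1 swap velocities; positions: p0=11/3 p1=11/3 p2=16/3 p3=25/3; velocities now: v0=-4 v1=2 v2=-2 v3=-2
Collision at t=9/4: particles 1 and 2 swap velocities; positions: p0=2 p1=9/2 p2=9/2 p3=15/2; velocities now: v0=-4 v1=-2 v2=2 v3=-2
Collision at t=3: particles 2 and 3 swap velocities; positions: p0=-1 p1=3 p2=6 p3=6; velocities now: v0=-4 v1=-2 v2=-2 v3=2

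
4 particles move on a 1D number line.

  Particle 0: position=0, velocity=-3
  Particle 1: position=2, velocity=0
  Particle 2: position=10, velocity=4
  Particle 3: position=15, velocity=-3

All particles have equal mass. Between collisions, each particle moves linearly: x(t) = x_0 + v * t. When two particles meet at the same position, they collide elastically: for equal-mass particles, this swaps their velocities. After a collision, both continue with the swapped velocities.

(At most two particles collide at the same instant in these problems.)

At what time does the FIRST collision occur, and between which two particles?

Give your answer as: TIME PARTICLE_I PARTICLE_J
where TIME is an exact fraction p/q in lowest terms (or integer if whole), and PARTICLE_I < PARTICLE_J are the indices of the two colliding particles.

Answer: 5/7 2 3

Derivation:
Pair (0,1): pos 0,2 vel -3,0 -> not approaching (rel speed -3 <= 0)
Pair (1,2): pos 2,10 vel 0,4 -> not approaching (rel speed -4 <= 0)
Pair (2,3): pos 10,15 vel 4,-3 -> gap=5, closing at 7/unit, collide at t=5/7
Earliest collision: t=5/7 between 2 and 3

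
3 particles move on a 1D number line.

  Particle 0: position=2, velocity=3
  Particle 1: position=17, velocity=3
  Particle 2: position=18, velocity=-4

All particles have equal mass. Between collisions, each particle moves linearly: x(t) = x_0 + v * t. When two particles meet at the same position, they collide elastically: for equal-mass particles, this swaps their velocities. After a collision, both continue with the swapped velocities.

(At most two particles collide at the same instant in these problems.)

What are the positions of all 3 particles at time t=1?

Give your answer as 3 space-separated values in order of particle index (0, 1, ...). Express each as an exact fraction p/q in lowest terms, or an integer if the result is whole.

Collision at t=1/7: particles 1 and 2 swap velocities; positions: p0=17/7 p1=122/7 p2=122/7; velocities now: v0=3 v1=-4 v2=3
Advance to t=1 (no further collisions before then); velocities: v0=3 v1=-4 v2=3; positions = 5 14 20

Answer: 5 14 20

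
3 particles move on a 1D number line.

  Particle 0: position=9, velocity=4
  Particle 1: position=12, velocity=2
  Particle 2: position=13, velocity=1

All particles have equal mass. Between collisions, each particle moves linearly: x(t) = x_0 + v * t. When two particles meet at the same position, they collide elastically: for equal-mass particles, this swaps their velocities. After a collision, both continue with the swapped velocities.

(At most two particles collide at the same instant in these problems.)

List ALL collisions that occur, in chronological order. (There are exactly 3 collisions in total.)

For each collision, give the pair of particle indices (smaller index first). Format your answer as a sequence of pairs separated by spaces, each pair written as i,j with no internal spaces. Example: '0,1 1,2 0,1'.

Answer: 1,2 0,1 1,2

Derivation:
Collision at t=1: particles 1 and 2 swap velocities; positions: p0=13 p1=14 p2=14; velocities now: v0=4 v1=1 v2=2
Collision at t=4/3: particles 0 and 1 swap velocities; positions: p0=43/3 p1=43/3 p2=44/3; velocities now: v0=1 v1=4 v2=2
Collision at t=3/2: particles 1 and 2 swap velocities; positions: p0=29/2 p1=15 p2=15; velocities now: v0=1 v1=2 v2=4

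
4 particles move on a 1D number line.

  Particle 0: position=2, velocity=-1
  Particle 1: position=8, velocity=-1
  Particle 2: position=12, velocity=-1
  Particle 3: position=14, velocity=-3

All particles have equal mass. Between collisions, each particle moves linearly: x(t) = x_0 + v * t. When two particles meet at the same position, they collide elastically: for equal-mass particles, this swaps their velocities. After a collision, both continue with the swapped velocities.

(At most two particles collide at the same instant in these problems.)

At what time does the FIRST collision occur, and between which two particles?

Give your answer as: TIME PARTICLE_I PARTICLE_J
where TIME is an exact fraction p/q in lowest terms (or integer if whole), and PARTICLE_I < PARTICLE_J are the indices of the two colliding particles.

Answer: 1 2 3

Derivation:
Pair (0,1): pos 2,8 vel -1,-1 -> not approaching (rel speed 0 <= 0)
Pair (1,2): pos 8,12 vel -1,-1 -> not approaching (rel speed 0 <= 0)
Pair (2,3): pos 12,14 vel -1,-3 -> gap=2, closing at 2/unit, collide at t=1
Earliest collision: t=1 between 2 and 3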